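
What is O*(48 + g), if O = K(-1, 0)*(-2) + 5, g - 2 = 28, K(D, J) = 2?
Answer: 78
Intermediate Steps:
g = 30 (g = 2 + 28 = 30)
O = 1 (O = 2*(-2) + 5 = -4 + 5 = 1)
O*(48 + g) = 1*(48 + 30) = 1*78 = 78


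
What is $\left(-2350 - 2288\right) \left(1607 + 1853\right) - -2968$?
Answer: $-16044512$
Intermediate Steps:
$\left(-2350 - 2288\right) \left(1607 + 1853\right) - -2968 = \left(-4638\right) 3460 + 2968 = -16047480 + 2968 = -16044512$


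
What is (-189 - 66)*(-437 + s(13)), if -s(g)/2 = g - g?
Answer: 111435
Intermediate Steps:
s(g) = 0 (s(g) = -2*(g - g) = -2*0 = 0)
(-189 - 66)*(-437 + s(13)) = (-189 - 66)*(-437 + 0) = -255*(-437) = 111435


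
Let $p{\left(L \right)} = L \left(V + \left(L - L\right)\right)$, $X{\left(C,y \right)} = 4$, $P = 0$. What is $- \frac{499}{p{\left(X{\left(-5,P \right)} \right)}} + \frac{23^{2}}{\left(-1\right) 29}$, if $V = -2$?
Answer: $\frac{10239}{232} \approx 44.134$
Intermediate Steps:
$p{\left(L \right)} = - 2 L$ ($p{\left(L \right)} = L \left(-2 + \left(L - L\right)\right) = L \left(-2 + 0\right) = L \left(-2\right) = - 2 L$)
$- \frac{499}{p{\left(X{\left(-5,P \right)} \right)}} + \frac{23^{2}}{\left(-1\right) 29} = - \frac{499}{\left(-2\right) 4} + \frac{23^{2}}{\left(-1\right) 29} = - \frac{499}{-8} + \frac{529}{-29} = \left(-499\right) \left(- \frac{1}{8}\right) + 529 \left(- \frac{1}{29}\right) = \frac{499}{8} - \frac{529}{29} = \frac{10239}{232}$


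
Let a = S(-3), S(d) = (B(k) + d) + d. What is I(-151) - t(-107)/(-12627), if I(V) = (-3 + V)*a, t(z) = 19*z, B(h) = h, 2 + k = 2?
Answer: 11665315/12627 ≈ 923.84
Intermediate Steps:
k = 0 (k = -2 + 2 = 0)
S(d) = 2*d (S(d) = (0 + d) + d = d + d = 2*d)
a = -6 (a = 2*(-3) = -6)
I(V) = 18 - 6*V (I(V) = (-3 + V)*(-6) = 18 - 6*V)
I(-151) - t(-107)/(-12627) = (18 - 6*(-151)) - 19*(-107)/(-12627) = (18 + 906) - (-2033)*(-1)/12627 = 924 - 1*2033/12627 = 924 - 2033/12627 = 11665315/12627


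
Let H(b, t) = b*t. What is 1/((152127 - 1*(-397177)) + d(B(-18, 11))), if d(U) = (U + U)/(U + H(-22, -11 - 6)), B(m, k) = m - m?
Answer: 1/549304 ≈ 1.8205e-6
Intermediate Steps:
B(m, k) = 0
d(U) = 2*U/(374 + U) (d(U) = (U + U)/(U - 22*(-11 - 6)) = (2*U)/(U - 22*(-17)) = (2*U)/(U + 374) = (2*U)/(374 + U) = 2*U/(374 + U))
1/((152127 - 1*(-397177)) + d(B(-18, 11))) = 1/((152127 - 1*(-397177)) + 2*0/(374 + 0)) = 1/((152127 + 397177) + 2*0/374) = 1/(549304 + 2*0*(1/374)) = 1/(549304 + 0) = 1/549304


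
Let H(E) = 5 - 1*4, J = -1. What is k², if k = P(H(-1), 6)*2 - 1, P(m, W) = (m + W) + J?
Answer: 121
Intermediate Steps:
H(E) = 1 (H(E) = 5 - 4 = 1)
P(m, W) = -1 + W + m (P(m, W) = (m + W) - 1 = (W + m) - 1 = -1 + W + m)
k = 11 (k = (-1 + 6 + 1)*2 - 1 = 6*2 - 1 = 12 - 1 = 11)
k² = 11² = 121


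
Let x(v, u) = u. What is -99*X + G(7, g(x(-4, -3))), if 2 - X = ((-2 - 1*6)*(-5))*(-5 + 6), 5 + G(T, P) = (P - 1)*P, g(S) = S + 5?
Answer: 3759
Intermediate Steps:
g(S) = 5 + S
G(T, P) = -5 + P*(-1 + P) (G(T, P) = -5 + (P - 1)*P = -5 + (-1 + P)*P = -5 + P*(-1 + P))
X = -38 (X = 2 - (-2 - 1*6)*(-5)*(-5 + 6) = 2 - (-2 - 6)*(-5) = 2 - (-8*(-5)) = 2 - 40 = -38)
-99*X + G(7, g(x(-4, -3))) = -99*(-38) + (-5 + (5 - 3)² - (5 - 3)) = 3762 + (-5 + 2² - 1*2) = 3762 + (-5 + 4 - 2) = 3762 - 3 = 3759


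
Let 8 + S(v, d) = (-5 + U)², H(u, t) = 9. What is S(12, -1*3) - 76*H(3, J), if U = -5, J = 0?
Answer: -592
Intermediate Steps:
S(v, d) = 92 (S(v, d) = -8 + (-5 - 5)² = -8 + (-10)² = -8 + 100 = 92)
S(12, -1*3) - 76*H(3, J) = 92 - 76*9 = 92 - 684 = -592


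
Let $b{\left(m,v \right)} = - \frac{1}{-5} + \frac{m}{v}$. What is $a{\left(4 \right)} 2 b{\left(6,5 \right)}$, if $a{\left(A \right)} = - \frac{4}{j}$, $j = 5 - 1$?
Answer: $- \frac{14}{5} \approx -2.8$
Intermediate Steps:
$j = 4$ ($j = 5 - 1 = 4$)
$b{\left(m,v \right)} = \frac{1}{5} + \frac{m}{v}$ ($b{\left(m,v \right)} = \left(-1\right) \left(- \frac{1}{5}\right) + \frac{m}{v} = \frac{1}{5} + \frac{m}{v}$)
$a{\left(A \right)} = -1$ ($a{\left(A \right)} = - \frac{4}{4} = \left(-4\right) \frac{1}{4} = -1$)
$a{\left(4 \right)} 2 b{\left(6,5 \right)} = \left(-1\right) 2 \frac{6 + \frac{1}{5} \cdot 5}{5} = - 2 \frac{6 + 1}{5} = - 2 \cdot \frac{1}{5} \cdot 7 = \left(-2\right) \frac{7}{5} = - \frac{14}{5}$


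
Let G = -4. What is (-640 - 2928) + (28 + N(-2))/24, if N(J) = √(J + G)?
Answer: -21401/6 + I*√6/24 ≈ -3566.8 + 0.10206*I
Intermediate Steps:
N(J) = √(-4 + J) (N(J) = √(J - 4) = √(-4 + J))
(-640 - 2928) + (28 + N(-2))/24 = (-640 - 2928) + (28 + √(-4 - 2))/24 = -3568 + (28 + √(-6))*(1/24) = -3568 + (28 + I*√6)*(1/24) = -3568 + (7/6 + I*√6/24) = -21401/6 + I*√6/24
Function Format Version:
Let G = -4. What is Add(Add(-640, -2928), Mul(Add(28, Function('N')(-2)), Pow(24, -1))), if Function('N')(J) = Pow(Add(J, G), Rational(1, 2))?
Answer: Add(Rational(-21401, 6), Mul(Rational(1, 24), I, Pow(6, Rational(1, 2)))) ≈ Add(-3566.8, Mul(0.10206, I))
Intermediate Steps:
Function('N')(J) = Pow(Add(-4, J), Rational(1, 2)) (Function('N')(J) = Pow(Add(J, -4), Rational(1, 2)) = Pow(Add(-4, J), Rational(1, 2)))
Add(Add(-640, -2928), Mul(Add(28, Function('N')(-2)), Pow(24, -1))) = Add(Add(-640, -2928), Mul(Add(28, Pow(Add(-4, -2), Rational(1, 2))), Pow(24, -1))) = Add(-3568, Mul(Add(28, Pow(-6, Rational(1, 2))), Rational(1, 24))) = Add(-3568, Mul(Add(28, Mul(I, Pow(6, Rational(1, 2)))), Rational(1, 24))) = Add(-3568, Add(Rational(7, 6), Mul(Rational(1, 24), I, Pow(6, Rational(1, 2))))) = Add(Rational(-21401, 6), Mul(Rational(1, 24), I, Pow(6, Rational(1, 2))))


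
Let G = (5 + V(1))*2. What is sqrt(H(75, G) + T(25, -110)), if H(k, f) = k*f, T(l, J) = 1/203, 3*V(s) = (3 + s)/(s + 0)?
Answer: sqrt(39148753)/203 ≈ 30.822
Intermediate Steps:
V(s) = (3 + s)/(3*s) (V(s) = ((3 + s)/(s + 0))/3 = ((3 + s)/s)/3 = (3 + s)/(3*s))
T(l, J) = 1/203
G = 38/3 (G = (5 + (1/3)*(3 + 1)/1)*2 = (5 + (1/3)*1*4)*2 = (5 + 4/3)*2 = (19/3)*2 = 38/3 ≈ 12.667)
H(k, f) = f*k
sqrt(H(75, G) + T(25, -110)) = sqrt((38/3)*75 + 1/203) = sqrt(950 + 1/203) = sqrt(192851/203) = sqrt(39148753)/203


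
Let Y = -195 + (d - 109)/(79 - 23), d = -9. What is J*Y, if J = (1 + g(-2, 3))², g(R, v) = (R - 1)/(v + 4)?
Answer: -22076/343 ≈ -64.362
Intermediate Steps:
g(R, v) = (-1 + R)/(4 + v)
J = 16/49 (J = (1 + (-1 - 2)/(4 + 3))² = (1 - 3/7)² = (4/7)² = 16/49 ≈ 0.32653)
Y = -5519/28 (Y = -195 + (-9 - 109)/(79 - 23) = -195 - 118/56 = -195 - 118*1/56 = -195 - 59/28 = -5519/28 ≈ -197.11)
J*Y = (16/49)*(-5519/28) = -22076/343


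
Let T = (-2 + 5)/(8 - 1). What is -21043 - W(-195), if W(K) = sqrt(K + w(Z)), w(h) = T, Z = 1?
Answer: -21043 - I*sqrt(9534)/7 ≈ -21043.0 - 13.949*I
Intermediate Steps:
T = 3/7 ≈ 0.42857
w(h) = 3/7
W(K) = sqrt(3/7 + K) (W(K) = sqrt(K + 3/7) = sqrt(3/7 + K))
-21043 - W(-195) = -21043 - sqrt(21 + 49*(-195))/7 = -21043 - sqrt(21 - 9555)/7 = -21043 - sqrt(-9534)/7 = -21043 - I*sqrt(9534)/7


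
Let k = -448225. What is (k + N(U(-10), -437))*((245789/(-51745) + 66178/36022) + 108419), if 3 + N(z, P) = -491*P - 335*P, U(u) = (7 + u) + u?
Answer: -1259641546083809578/133139885 ≈ -9.4610e+9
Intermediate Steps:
U(u) = 7 + 2*u
N(z, P) = -3 - 826*P (N(z, P) = -3 + (-491*P - 335*P) = -3 - 826*P)
(k + N(U(-10), -437))*((245789/(-51745) + 66178/36022) + 108419) = (-448225 + (-3 - 826*(-437)))*((245789/(-51745) + 66178/36022) + 108419) = (-448225 + (-3 + 360962))*((245789*(-1/51745) + 66178*(1/36022)) + 108419) = (-448225 + 360959)*((-245789/51745 + 4727/2573) + 108419) = -87266*(-387816482/133139885 + 108419) = -87266*14434505375333/133139885 = -1259641546083809578/133139885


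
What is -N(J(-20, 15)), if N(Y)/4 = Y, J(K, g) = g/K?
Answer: 3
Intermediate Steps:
N(Y) = 4*Y
-N(J(-20, 15)) = -4*15/(-20) = -4*15*(-1/20) = -4*(-3)/4 = -1*(-3) = 3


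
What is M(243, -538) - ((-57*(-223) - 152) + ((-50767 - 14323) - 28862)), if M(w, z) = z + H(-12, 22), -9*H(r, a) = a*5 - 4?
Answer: 727589/9 ≈ 80843.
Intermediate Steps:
H(r, a) = 4/9 - 5*a/9 (H(r, a) = -(a*5 - 4)/9 = -(5*a - 4)/9 = -(-4 + 5*a)/9 = 4/9 - 5*a/9)
M(w, z) = -106/9 + z (M(w, z) = z + (4/9 - 5/9*22) = z + (4/9 - 110/9) = z - 106/9 = -106/9 + z)
M(243, -538) - ((-57*(-223) - 152) + ((-50767 - 14323) - 28862)) = (-106/9 - 538) - ((-57*(-223) - 152) + ((-50767 - 14323) - 28862)) = -4948/9 - ((12711 - 152) + (-65090 - 28862)) = -4948/9 - (12559 - 93952) = -4948/9 - 1*(-81393) = -4948/9 + 81393 = 727589/9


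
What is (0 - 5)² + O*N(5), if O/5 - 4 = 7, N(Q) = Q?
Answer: 300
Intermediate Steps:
O = 55 (O = 20 + 5*7 = 20 + 35 = 55)
(0 - 5)² + O*N(5) = (0 - 5)² + 55*5 = (-5)² + 275 = 25 + 275 = 300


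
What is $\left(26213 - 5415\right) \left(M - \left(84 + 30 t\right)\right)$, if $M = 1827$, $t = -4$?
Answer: $38746674$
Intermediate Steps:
$\left(26213 - 5415\right) \left(M - \left(84 + 30 t\right)\right) = \left(26213 - 5415\right) \left(1827 - -36\right) = 20798 \left(1827 + \left(-84 + 120\right)\right) = 20798 \left(1827 + 36\right) = 20798 \cdot 1863 = 38746674$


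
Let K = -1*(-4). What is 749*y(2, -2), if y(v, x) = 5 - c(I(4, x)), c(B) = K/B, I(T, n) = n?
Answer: 5243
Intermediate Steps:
K = 4
c(B) = 4/B
y(v, x) = 5 - 4/x
749*y(2, -2) = 749*(5 - 4/(-2)) = 749*(5 - 4*(-½)) = 749*(5 + 2) = 749*7 = 5243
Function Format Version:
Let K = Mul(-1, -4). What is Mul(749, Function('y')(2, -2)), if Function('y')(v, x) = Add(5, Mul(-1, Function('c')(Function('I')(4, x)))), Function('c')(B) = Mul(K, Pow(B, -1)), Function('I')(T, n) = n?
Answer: 5243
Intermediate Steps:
K = 4
Function('c')(B) = Mul(4, Pow(B, -1))
Function('y')(v, x) = Add(5, Mul(-4, Pow(x, -1))) (Function('y')(v, x) = Add(5, Mul(-1, Mul(4, Pow(x, -1)))) = Add(5, Mul(-4, Pow(x, -1))))
Mul(749, Function('y')(2, -2)) = Mul(749, Add(5, Mul(-4, Pow(-2, -1)))) = Mul(749, Add(5, Mul(-4, Rational(-1, 2)))) = Mul(749, Add(5, 2)) = Mul(749, 7) = 5243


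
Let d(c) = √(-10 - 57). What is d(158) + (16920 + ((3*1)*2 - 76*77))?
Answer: 11074 + I*√67 ≈ 11074.0 + 8.1853*I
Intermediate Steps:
d(c) = I*√67 (d(c) = √(-67) = I*√67)
d(158) + (16920 + ((3*1)*2 - 76*77)) = I*√67 + (16920 + ((3*1)*2 - 76*77)) = I*√67 + (16920 + (3*2 - 5852)) = I*√67 + (16920 + (6 - 5852)) = I*√67 + (16920 - 5846) = I*√67 + 11074 = 11074 + I*√67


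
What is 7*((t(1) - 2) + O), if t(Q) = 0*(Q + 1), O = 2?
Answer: 0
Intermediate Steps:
t(Q) = 0 (t(Q) = 0*(1 + Q) = 0)
7*((t(1) - 2) + O) = 7*((0 - 2) + 2) = 7*(-2 + 2) = 7*0 = 0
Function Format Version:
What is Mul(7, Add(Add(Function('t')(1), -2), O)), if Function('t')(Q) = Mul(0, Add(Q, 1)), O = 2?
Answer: 0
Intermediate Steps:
Function('t')(Q) = 0 (Function('t')(Q) = Mul(0, Add(1, Q)) = 0)
Mul(7, Add(Add(Function('t')(1), -2), O)) = Mul(7, Add(Add(0, -2), 2)) = Mul(7, Add(-2, 2)) = Mul(7, 0) = 0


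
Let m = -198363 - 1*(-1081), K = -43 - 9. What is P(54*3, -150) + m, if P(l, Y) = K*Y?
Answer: -189482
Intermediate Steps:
K = -52
P(l, Y) = -52*Y
m = -197282 (m = -198363 + 1081 = -197282)
P(54*3, -150) + m = -52*(-150) - 197282 = 7800 - 197282 = -189482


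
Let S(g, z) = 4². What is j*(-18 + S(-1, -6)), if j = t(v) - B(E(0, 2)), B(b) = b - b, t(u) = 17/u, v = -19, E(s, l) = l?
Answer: 34/19 ≈ 1.7895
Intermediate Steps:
S(g, z) = 16
B(b) = 0
j = -17/19 (j = 17/(-19) - 1*0 = 17*(-1/19) + 0 = -17/19 + 0 = -17/19 ≈ -0.89474)
j*(-18 + S(-1, -6)) = -17*(-18 + 16)/19 = -17/19*(-2) = 34/19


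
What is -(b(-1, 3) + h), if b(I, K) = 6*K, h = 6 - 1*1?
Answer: -23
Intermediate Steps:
h = 5 (h = 6 - 1 = 5)
-(b(-1, 3) + h) = -(6*3 + 5) = -(18 + 5) = -1*23 = -23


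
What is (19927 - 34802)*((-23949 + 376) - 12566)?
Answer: 537567625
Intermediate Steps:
(19927 - 34802)*((-23949 + 376) - 12566) = -14875*(-23573 - 12566) = -14875*(-36139) = 537567625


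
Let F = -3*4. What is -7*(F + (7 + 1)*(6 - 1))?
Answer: -196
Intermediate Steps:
F = -12
-7*(F + (7 + 1)*(6 - 1)) = -7*(-12 + (7 + 1)*(6 - 1)) = -7*(-12 + 8*5) = -7*(-12 + 40) = -7*28 = -196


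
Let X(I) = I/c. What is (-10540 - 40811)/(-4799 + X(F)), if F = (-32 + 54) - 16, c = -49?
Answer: 2516199/235157 ≈ 10.700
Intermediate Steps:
F = 6 (F = 22 - 16 = 6)
X(I) = -I/49 (X(I) = I/(-49) = I*(-1/49) = -I/49)
(-10540 - 40811)/(-4799 + X(F)) = (-10540 - 40811)/(-4799 - 1/49*6) = -51351/(-4799 - 6/49) = -51351/(-235157/49) = -51351*(-49/235157) = 2516199/235157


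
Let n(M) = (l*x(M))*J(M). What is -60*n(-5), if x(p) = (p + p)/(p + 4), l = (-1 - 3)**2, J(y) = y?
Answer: 48000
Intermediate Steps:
l = 16 (l = (-4)**2 = 16)
x(p) = 2*p/(4 + p) (x(p) = (2*p)/(4 + p) = 2*p/(4 + p))
n(M) = 32*M**2/(4 + M) (n(M) = (16*(2*M/(4 + M)))*M = (32*M/(4 + M))*M = 32*M**2/(4 + M))
-60*n(-5) = -1920*(-5)**2/(4 - 5) = -1920*25/(-1) = -1920*25*(-1) = -60*(-800) = 48000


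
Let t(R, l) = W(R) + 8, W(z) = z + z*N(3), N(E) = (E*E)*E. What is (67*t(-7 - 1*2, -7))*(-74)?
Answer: 1209752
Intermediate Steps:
N(E) = E³ (N(E) = E²*E = E³)
W(z) = 28*z (W(z) = z + z*3³ = z + z*27 = z + 27*z = 28*z)
t(R, l) = 8 + 28*R (t(R, l) = 28*R + 8 = 8 + 28*R)
(67*t(-7 - 1*2, -7))*(-74) = (67*(8 + 28*(-7 - 1*2)))*(-74) = (67*(8 + 28*(-7 - 2)))*(-74) = (67*(8 + 28*(-9)))*(-74) = (67*(8 - 252))*(-74) = (67*(-244))*(-74) = -16348*(-74) = 1209752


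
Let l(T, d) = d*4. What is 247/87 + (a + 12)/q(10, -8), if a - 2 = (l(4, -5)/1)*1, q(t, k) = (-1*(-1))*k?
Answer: 1249/348 ≈ 3.5891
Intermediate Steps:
l(T, d) = 4*d
q(t, k) = k (q(t, k) = 1*k = k)
a = -18 (a = 2 + ((4*(-5))/1)*1 = 2 - 20*1*1 = 2 - 20*1 = 2 - 20 = -18)
247/87 + (a + 12)/q(10, -8) = 247/87 + (-18 + 12)/(-8) = 247*(1/87) - 6*(-⅛) = 247/87 + ¾ = 1249/348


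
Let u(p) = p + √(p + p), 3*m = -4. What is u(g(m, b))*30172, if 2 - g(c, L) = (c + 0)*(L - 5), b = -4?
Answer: -301720 + 60344*I*√5 ≈ -3.0172e+5 + 1.3493e+5*I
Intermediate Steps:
m = -4/3 (m = (⅓)*(-4) = -4/3 ≈ -1.3333)
g(c, L) = 2 - c*(-5 + L) (g(c, L) = 2 - (c + 0)*(L - 5) = 2 - c*(-5 + L))
u(p) = p + √2*√p (u(p) = p + √(2*p) = p + √2*√p)
u(g(m, b))*30172 = ((2 + 5*(-4/3) - 1*(-4)*(-4/3)) + √2*√(2 + 5*(-4/3) - 1*(-4)*(-4/3)))*30172 = ((2 - 20/3 - 16/3) + √2*√(2 - 20/3 - 16/3))*30172 = (-10 + √2*√(-10))*30172 = (-10 + √2*(I*√10))*30172 = (-10 + 2*I*√5)*30172 = -301720 + 60344*I*√5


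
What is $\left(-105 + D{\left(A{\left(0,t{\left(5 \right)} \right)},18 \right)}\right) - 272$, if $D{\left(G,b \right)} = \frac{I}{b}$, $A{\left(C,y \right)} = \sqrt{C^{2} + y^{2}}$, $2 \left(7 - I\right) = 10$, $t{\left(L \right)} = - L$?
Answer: $- \frac{3392}{9} \approx -376.89$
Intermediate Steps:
$I = 2$ ($I = 7 - 5 = 2$)
$D{\left(G,b \right)} = \frac{2}{b}$
$\left(-105 + D{\left(A{\left(0,t{\left(5 \right)} \right)},18 \right)}\right) - 272 = \left(-105 + \frac{2}{18}\right) - 272 = \left(-105 + 2 \cdot \frac{1}{18}\right) - 272 = \left(-105 + \frac{1}{9}\right) - 272 = - \frac{944}{9} - 272 = - \frac{3392}{9}$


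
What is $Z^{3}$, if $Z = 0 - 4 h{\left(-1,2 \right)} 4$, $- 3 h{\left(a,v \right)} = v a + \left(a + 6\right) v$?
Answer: $\frac{2097152}{27} \approx 77672.0$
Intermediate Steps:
$h{\left(a,v \right)} = - \frac{a v}{3} - \frac{v \left(6 + a\right)}{3}$ ($h{\left(a,v \right)} = - \frac{v a + \left(a + 6\right) v}{3} = - \frac{a v + \left(6 + a\right) v}{3} = - \frac{a v + v \left(6 + a\right)}{3} = - \frac{a v}{3} - \frac{v \left(6 + a\right)}{3}$)
$Z = \frac{128}{3}$ ($Z = 0 - 4 \left(\left(- \frac{2}{3}\right) 2 \left(3 - 1\right)\right) 4 = 0 - 4 \left(\left(- \frac{2}{3}\right) 2 \cdot 2\right) 4 = 0 - 4 \left(- \frac{8}{3}\right) 4 = 0 - \left(- \frac{32}{3}\right) 4 = 0 - - \frac{128}{3} = 0 + \frac{128}{3} = \frac{128}{3} \approx 42.667$)
$Z^{3} = \left(\frac{128}{3}\right)^{3} = \frac{2097152}{27}$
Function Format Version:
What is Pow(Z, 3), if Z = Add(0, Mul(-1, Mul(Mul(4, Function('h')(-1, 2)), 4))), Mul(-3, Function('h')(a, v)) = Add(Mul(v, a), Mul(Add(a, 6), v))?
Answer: Rational(2097152, 27) ≈ 77672.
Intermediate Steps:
Function('h')(a, v) = Add(Mul(Rational(-1, 3), a, v), Mul(Rational(-1, 3), v, Add(6, a))) (Function('h')(a, v) = Mul(Rational(-1, 3), Add(Mul(v, a), Mul(Add(a, 6), v))) = Mul(Rational(-1, 3), Add(Mul(a, v), Mul(Add(6, a), v))) = Mul(Rational(-1, 3), Add(Mul(a, v), Mul(v, Add(6, a)))) = Add(Mul(Rational(-1, 3), a, v), Mul(Rational(-1, 3), v, Add(6, a))))
Z = Rational(128, 3) (Z = Add(0, Mul(-1, Mul(Mul(4, Mul(Rational(-2, 3), 2, Add(3, -1))), 4))) = Add(0, Mul(-1, Mul(Mul(4, Mul(Rational(-2, 3), 2, 2)), 4))) = Add(0, Mul(-1, Mul(Mul(4, Rational(-8, 3)), 4))) = Add(0, Mul(-1, Mul(Rational(-32, 3), 4))) = Add(0, Mul(-1, Rational(-128, 3))) = Add(0, Rational(128, 3)) = Rational(128, 3) ≈ 42.667)
Pow(Z, 3) = Pow(Rational(128, 3), 3) = Rational(2097152, 27)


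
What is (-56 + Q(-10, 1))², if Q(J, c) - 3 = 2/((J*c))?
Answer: 70756/25 ≈ 2830.2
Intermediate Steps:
Q(J, c) = 3 + 2/(J*c) (Q(J, c) = 3 + 2/((J*c)) = 3 + 2*(1/(J*c)) = 3 + 2/(J*c))
(-56 + Q(-10, 1))² = (-56 + (3 + 2/(-10*1)))² = (-56 + (3 + 2*(-⅒)*1))² = (-56 + (3 - ⅕))² = (-56 + 14/5)² = (-266/5)² = 70756/25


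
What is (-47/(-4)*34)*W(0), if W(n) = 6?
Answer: 2397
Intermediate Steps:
(-47/(-4)*34)*W(0) = (-47/(-4)*34)*6 = (-47*(-¼)*34)*6 = ((47/4)*34)*6 = (799/2)*6 = 2397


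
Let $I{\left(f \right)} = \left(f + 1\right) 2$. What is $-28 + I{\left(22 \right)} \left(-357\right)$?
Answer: $-16450$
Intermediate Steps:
$I{\left(f \right)} = 2 + 2 f$ ($I{\left(f \right)} = \left(1 + f\right) 2 = 2 + 2 f$)
$-28 + I{\left(22 \right)} \left(-357\right) = -28 + \left(2 + 2 \cdot 22\right) \left(-357\right) = -28 + \left(2 + 44\right) \left(-357\right) = -28 + 46 \left(-357\right) = -28 - 16422 = -16450$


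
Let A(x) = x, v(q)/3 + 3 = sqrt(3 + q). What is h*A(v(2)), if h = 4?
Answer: -36 + 12*sqrt(5) ≈ -9.1672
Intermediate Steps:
v(q) = -9 + 3*sqrt(3 + q)
h*A(v(2)) = 4*(-9 + 3*sqrt(3 + 2)) = 4*(-9 + 3*sqrt(5)) = -36 + 12*sqrt(5)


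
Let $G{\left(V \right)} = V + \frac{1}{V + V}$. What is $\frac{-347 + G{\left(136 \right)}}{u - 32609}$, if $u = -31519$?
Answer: $\frac{57391}{17442816} \approx 0.0032902$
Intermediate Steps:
$G{\left(V \right)} = V + \frac{1}{2 V}$
$\frac{-347 + G{\left(136 \right)}}{u - 32609} = \frac{-347 + \left(136 + \frac{1}{2 \cdot 136}\right)}{-31519 - 32609} = \frac{-347 + \left(136 + \frac{1}{2} \cdot \frac{1}{136}\right)}{-64128} = \left(-347 + \left(136 + \frac{1}{272}\right)\right) \left(- \frac{1}{64128}\right) = \left(-347 + \frac{36993}{272}\right) \left(- \frac{1}{64128}\right) = \left(- \frac{57391}{272}\right) \left(- \frac{1}{64128}\right) = \frac{57391}{17442816}$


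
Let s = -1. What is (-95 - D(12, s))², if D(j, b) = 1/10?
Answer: 904401/100 ≈ 9044.0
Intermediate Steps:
D(j, b) = ⅒
(-95 - D(12, s))² = (-95 - 1*⅒)² = (-95 - ⅒)² = (-951/10)² = 904401/100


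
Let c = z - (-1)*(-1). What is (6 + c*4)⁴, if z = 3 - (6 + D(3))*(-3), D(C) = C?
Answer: 221533456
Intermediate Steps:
z = 30 (z = 3 - (6 + 3)*(-3) = 3 - 9*(-3) = 3 - 1*(-27) = 3 + 27 = 30)
c = 29 (c = 30 - (-1)*(-1) = 30 - 1*1 = 30 - 1 = 29)
(6 + c*4)⁴ = (6 + 29*4)⁴ = (6 + 116)⁴ = 122⁴ = 221533456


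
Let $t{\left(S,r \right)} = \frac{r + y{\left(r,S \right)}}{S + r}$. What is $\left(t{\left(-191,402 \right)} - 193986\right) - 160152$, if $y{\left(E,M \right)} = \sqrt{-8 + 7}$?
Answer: $- \frac{74722716}{211} + \frac{i}{211} \approx -3.5414 \cdot 10^{5} + 0.0047393 i$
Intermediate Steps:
$y{\left(E,M \right)} = i$ ($y{\left(E,M \right)} = \sqrt{-1} = i$)
$t{\left(S,r \right)} = \frac{i + r}{S + r}$ ($t{\left(S,r \right)} = \frac{r + i}{S + r} = \frac{i + r}{S + r}$)
$\left(t{\left(-191,402 \right)} - 193986\right) - 160152 = \left(\frac{i + 402}{-191 + 402} - 193986\right) - 160152 = \left(\frac{402 + i}{211} - 193986\right) - 160152 = \left(\left(\frac{402}{211} + \frac{i}{211}\right) - 193986\right) - 160152 = \left(- \frac{40930644}{211} + \frac{i}{211}\right) - 160152 = - \frac{74722716}{211} + \frac{i}{211}$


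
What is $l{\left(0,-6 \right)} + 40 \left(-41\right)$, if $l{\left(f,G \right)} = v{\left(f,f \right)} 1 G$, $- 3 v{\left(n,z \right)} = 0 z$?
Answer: $-1640$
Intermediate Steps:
$v{\left(n,z \right)} = 0$ ($v{\left(n,z \right)} = - \frac{0 z}{3} = \left(- \frac{1}{3}\right) 0 = 0$)
$l{\left(f,G \right)} = 0$ ($l{\left(f,G \right)} = 0 \cdot 1 G = 0 G = 0$)
$l{\left(0,-6 \right)} + 40 \left(-41\right) = 0 + 40 \left(-41\right) = 0 - 1640 = -1640$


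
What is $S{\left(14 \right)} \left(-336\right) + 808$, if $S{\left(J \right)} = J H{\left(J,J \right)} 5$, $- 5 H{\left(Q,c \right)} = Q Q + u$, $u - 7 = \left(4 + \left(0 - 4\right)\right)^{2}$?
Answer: $955720$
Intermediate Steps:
$u = 7$ ($u = 7 + \left(4 + \left(0 - 4\right)\right)^{2} = 7 + \left(4 - 4\right)^{2} = 7 + 0^{2} = 7 + 0 = 7$)
$H{\left(Q,c \right)} = - \frac{7}{5} - \frac{Q^{2}}{5}$ ($H{\left(Q,c \right)} = - \frac{Q Q + 7}{5} = - \frac{Q^{2} + 7}{5} = - \frac{7 + Q^{2}}{5} = - \frac{7}{5} - \frac{Q^{2}}{5}$)
$S{\left(J \right)} = 5 J \left(- \frac{7}{5} - \frac{J^{2}}{5}\right)$ ($S{\left(J \right)} = J \left(- \frac{7}{5} - \frac{J^{2}}{5}\right) 5 = 5 J \left(- \frac{7}{5} - \frac{J^{2}}{5}\right)$)
$S{\left(14 \right)} \left(-336\right) + 808 = \left(-1\right) 14 \left(7 + 14^{2}\right) \left(-336\right) + 808 = \left(-1\right) 14 \left(7 + 196\right) \left(-336\right) + 808 = \left(-1\right) 14 \cdot 203 \left(-336\right) + 808 = \left(-2842\right) \left(-336\right) + 808 = 954912 + 808 = 955720$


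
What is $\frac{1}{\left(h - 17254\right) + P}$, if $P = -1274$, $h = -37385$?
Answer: $- \frac{1}{55913} \approx -1.7885 \cdot 10^{-5}$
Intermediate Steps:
$\frac{1}{\left(h - 17254\right) + P} = \frac{1}{\left(-37385 - 17254\right) - 1274} = \frac{1}{-54639 - 1274} = \frac{1}{-55913} = - \frac{1}{55913}$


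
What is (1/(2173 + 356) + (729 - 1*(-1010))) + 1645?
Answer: 8558137/2529 ≈ 3384.0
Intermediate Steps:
(1/(2173 + 356) + (729 - 1*(-1010))) + 1645 = (1/2529 + (729 + 1010)) + 1645 = (1/2529 + 1739) + 1645 = 4397932/2529 + 1645 = 8558137/2529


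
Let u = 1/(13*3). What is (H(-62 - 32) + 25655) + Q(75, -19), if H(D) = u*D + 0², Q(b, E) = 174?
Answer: 1007237/39 ≈ 25827.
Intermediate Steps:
u = 1/39 ≈ 0.025641
H(D) = D/39 (H(D) = D/39 + 0² = D/39 + 0 = D/39)
(H(-62 - 32) + 25655) + Q(75, -19) = ((-62 - 32)/39 + 25655) + 174 = ((1/39)*(-94) + 25655) + 174 = (-94/39 + 25655) + 174 = 1000451/39 + 174 = 1007237/39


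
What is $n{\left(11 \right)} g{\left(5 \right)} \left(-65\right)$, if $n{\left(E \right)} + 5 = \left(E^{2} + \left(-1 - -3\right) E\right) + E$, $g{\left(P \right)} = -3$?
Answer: $29055$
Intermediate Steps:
$n{\left(E \right)} = -5 + E^{2} + 3 E$ ($n{\left(E \right)} = -5 + \left(\left(E^{2} + \left(-1 - -3\right) E\right) + E\right) = -5 + \left(\left(E^{2} + \left(-1 + 3\right) E\right) + E\right) = -5 + \left(\left(E^{2} + 2 E\right) + E\right) = -5 + \left(E^{2} + 3 E\right) = -5 + E^{2} + 3 E$)
$n{\left(11 \right)} g{\left(5 \right)} \left(-65\right) = \left(-5 + 11^{2} + 3 \cdot 11\right) \left(-3\right) \left(-65\right) = \left(-5 + 121 + 33\right) \left(-3\right) \left(-65\right) = 149 \left(-3\right) \left(-65\right) = \left(-447\right) \left(-65\right) = 29055$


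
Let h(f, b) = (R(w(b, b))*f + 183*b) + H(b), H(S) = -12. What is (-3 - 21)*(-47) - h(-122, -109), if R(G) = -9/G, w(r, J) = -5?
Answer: 106533/5 ≈ 21307.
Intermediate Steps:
h(f, b) = -12 + 183*b + 9*f/5 (h(f, b) = ((-9/(-5))*f + 183*b) - 12 = ((-9*(-⅕))*f + 183*b) - 12 = (9*f/5 + 183*b) - 12 = (183*b + 9*f/5) - 12 = -12 + 183*b + 9*f/5)
(-3 - 21)*(-47) - h(-122, -109) = (-3 - 21)*(-47) - (-12 + 183*(-109) + (9/5)*(-122)) = -24*(-47) - (-12 - 19947 - 1098/5) = 1128 - 1*(-100893/5) = 1128 + 100893/5 = 106533/5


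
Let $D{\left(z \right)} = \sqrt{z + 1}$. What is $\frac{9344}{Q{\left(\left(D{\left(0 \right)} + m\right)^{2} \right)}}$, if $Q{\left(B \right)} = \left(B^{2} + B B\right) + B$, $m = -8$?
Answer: $\frac{9344}{4851} \approx 1.9262$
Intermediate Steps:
$D{\left(z \right)} = \sqrt{1 + z}$
$Q{\left(B \right)} = B + 2 B^{2}$ ($Q{\left(B \right)} = \left(B^{2} + B^{2}\right) + B = 2 B^{2} + B = B + 2 B^{2}$)
$\frac{9344}{Q{\left(\left(D{\left(0 \right)} + m\right)^{2} \right)}} = \frac{9344}{\left(\sqrt{1 + 0} - 8\right)^{2} \left(1 + 2 \left(\sqrt{1 + 0} - 8\right)^{2}\right)} = \frac{9344}{\left(\sqrt{1} - 8\right)^{2} \left(1 + 2 \left(\sqrt{1} - 8\right)^{2}\right)} = \frac{9344}{\left(1 - 8\right)^{2} \left(1 + 2 \left(1 - 8\right)^{2}\right)} = \frac{9344}{\left(-7\right)^{2} \left(1 + 2 \left(-7\right)^{2}\right)} = \frac{9344}{49 \left(1 + 2 \cdot 49\right)} = \frac{9344}{49 \left(1 + 98\right)} = \frac{9344}{49 \cdot 99} = \frac{9344}{4851}$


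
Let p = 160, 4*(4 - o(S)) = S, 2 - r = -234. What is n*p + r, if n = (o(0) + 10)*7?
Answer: 15916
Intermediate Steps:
r = 236 (r = 2 - 1*(-234) = 2 + 234 = 236)
o(S) = 4 - S/4
n = 98 (n = ((4 - ¼*0) + 10)*7 = ((4 + 0) + 10)*7 = (4 + 10)*7 = 14*7 = 98)
n*p + r = 98*160 + 236 = 15680 + 236 = 15916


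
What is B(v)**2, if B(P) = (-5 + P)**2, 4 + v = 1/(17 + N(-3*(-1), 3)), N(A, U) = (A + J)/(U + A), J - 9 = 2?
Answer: 72555348321/11316496 ≈ 6411.5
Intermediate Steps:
J = 11 (J = 9 + 2 = 11)
N(A, U) = (11 + A)/(A + U) (N(A, U) = (A + 11)/(U + A) = (11 + A)/(A + U))
v = -229/58 (v = -4 + 1/(17 + (11 - 3*(-1))/(-3*(-1) + 3)) = -4 + 1/(17 + (11 + 3)/(3 + 3)) = -4 + 1/(17 + 14/6) = -4 + 1/(17 + (1/6)*14) = -4 + 1/(17 + 7/3) = -4 + 1/(58/3) = -4 + 3/58 = -229/58 ≈ -3.9483)
B(v)**2 = ((-5 - 229/58)**2)**2 = ((-519/58)**2)**2 = (269361/3364)**2 = 72555348321/11316496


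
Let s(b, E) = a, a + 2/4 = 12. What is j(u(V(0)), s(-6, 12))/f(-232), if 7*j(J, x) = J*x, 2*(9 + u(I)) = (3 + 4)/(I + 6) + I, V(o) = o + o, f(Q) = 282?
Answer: -2323/47376 ≈ -0.049033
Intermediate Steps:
a = 23/2 (a = -½ + 12 = 23/2 ≈ 11.500)
s(b, E) = 23/2
V(o) = 2*o
u(I) = -9 + I/2 + 7/(2*(6 + I)) (u(I) = -9 + ((3 + 4)/(I + 6) + I)/2 = -9 + (7/(6 + I) + I)/2 = -9 + (I + 7/(6 + I))/2 = -9 + (I/2 + 7/(2*(6 + I))) = -9 + I/2 + 7/(2*(6 + I)))
j(J, x) = J*x/7 (j(J, x) = (J*x)/7 = J*x/7)
j(u(V(0)), s(-6, 12))/f(-232) = ((⅐)*((-101 + (2*0)² - 24*0)/(2*(6 + 2*0)))*(23/2))/282 = ((⅐)*((-101 + 0² - 12*0)/(2*(6 + 0)))*(23/2))*(1/282) = ((⅐)*((½)*(-101 + 0 + 0)/6)*(23/2))*(1/282) = ((⅐)*((½)*(⅙)*(-101))*(23/2))*(1/282) = ((⅐)*(-101/12)*(23/2))*(1/282) = -2323/168*1/282 = -2323/47376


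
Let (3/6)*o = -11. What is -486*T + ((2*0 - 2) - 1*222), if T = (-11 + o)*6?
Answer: 96004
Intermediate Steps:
o = -22 (o = 2*(-11) = -22)
T = -198 (T = (-11 - 22)*6 = -33*6 = -198)
-486*T + ((2*0 - 2) - 1*222) = -486*(-198) + ((2*0 - 2) - 1*222) = 96228 + ((0 - 2) - 222) = 96228 + (-2 - 222) = 96228 - 224 = 96004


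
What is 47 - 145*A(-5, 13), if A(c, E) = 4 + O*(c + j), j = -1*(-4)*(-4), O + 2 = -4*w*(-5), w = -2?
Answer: -128423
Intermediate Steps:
O = -42 (O = -2 - 4*(-2)*(-5) = -2 + 8*(-5) = -2 - 40 = -42)
j = -16 (j = 4*(-4) = -16)
A(c, E) = 676 - 42*c (A(c, E) = 4 - 42*(c - 16) = 4 - 42*(-16 + c) = 4 + (672 - 42*c) = 676 - 42*c)
47 - 145*A(-5, 13) = 47 - 145*(676 - 42*(-5)) = 47 - 145*(676 + 210) = 47 - 145*886 = 47 - 128470 = -128423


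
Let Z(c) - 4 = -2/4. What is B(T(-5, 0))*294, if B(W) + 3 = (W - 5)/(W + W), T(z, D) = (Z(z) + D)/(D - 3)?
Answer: -105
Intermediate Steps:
Z(c) = 7/2 (Z(c) = 4 - 2/4 = 4 - 2*¼ = 4 - ½ = 7/2)
T(z, D) = (7/2 + D)/(-3 + D) (T(z, D) = (7/2 + D)/(D - 3) = (7/2 + D)/(-3 + D))
B(W) = -3 + (-5 + W)/(2*W) (B(W) = -3 + (W - 5)/(W + W) = -3 + (-5 + W)/((2*W)) = -3 + (-5 + W)*(1/(2*W)) = -3 + (-5 + W)/(2*W))
B(T(-5, 0))*294 = (5*(-1 - (7/2 + 0)/(-3 + 0))/(2*(((7/2 + 0)/(-3 + 0)))))*294 = (5*(-1 - 7/((-3)*2))/(2*(((7/2)/(-3)))))*294 = (5*(-1 - (-1)*7/(3*2))/(2*((-⅓*7/2))))*294 = (5*(-1 - 1*(-7/6))/(2*(-7/6)))*294 = ((5/2)*(-6/7)*(-1 + 7/6))*294 = ((5/2)*(-6/7)*(⅙))*294 = -5/14*294 = -105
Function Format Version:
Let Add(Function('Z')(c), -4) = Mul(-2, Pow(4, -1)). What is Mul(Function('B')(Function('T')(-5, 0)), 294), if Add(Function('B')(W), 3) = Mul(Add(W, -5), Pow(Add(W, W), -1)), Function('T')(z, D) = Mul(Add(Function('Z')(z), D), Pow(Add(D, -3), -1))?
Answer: -105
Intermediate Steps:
Function('Z')(c) = Rational(7, 2) (Function('Z')(c) = Add(4, Mul(-2, Pow(4, -1))) = Add(4, Mul(-2, Rational(1, 4))) = Add(4, Rational(-1, 2)) = Rational(7, 2))
Function('T')(z, D) = Mul(Pow(Add(-3, D), -1), Add(Rational(7, 2), D)) (Function('T')(z, D) = Mul(Add(Rational(7, 2), D), Pow(Add(D, -3), -1)) = Mul(Add(Rational(7, 2), D), Pow(Add(-3, D), -1)) = Mul(Pow(Add(-3, D), -1), Add(Rational(7, 2), D)))
Function('B')(W) = Add(-3, Mul(Rational(1, 2), Pow(W, -1), Add(-5, W))) (Function('B')(W) = Add(-3, Mul(Add(W, -5), Pow(Add(W, W), -1))) = Add(-3, Mul(Add(-5, W), Pow(Mul(2, W), -1))) = Add(-3, Mul(Add(-5, W), Mul(Rational(1, 2), Pow(W, -1)))) = Add(-3, Mul(Rational(1, 2), Pow(W, -1), Add(-5, W))))
Mul(Function('B')(Function('T')(-5, 0)), 294) = Mul(Mul(Rational(5, 2), Pow(Mul(Pow(Add(-3, 0), -1), Add(Rational(7, 2), 0)), -1), Add(-1, Mul(-1, Mul(Pow(Add(-3, 0), -1), Add(Rational(7, 2), 0))))), 294) = Mul(Mul(Rational(5, 2), Pow(Mul(Pow(-3, -1), Rational(7, 2)), -1), Add(-1, Mul(-1, Mul(Pow(-3, -1), Rational(7, 2))))), 294) = Mul(Mul(Rational(5, 2), Pow(Mul(Rational(-1, 3), Rational(7, 2)), -1), Add(-1, Mul(-1, Mul(Rational(-1, 3), Rational(7, 2))))), 294) = Mul(Mul(Rational(5, 2), Pow(Rational(-7, 6), -1), Add(-1, Mul(-1, Rational(-7, 6)))), 294) = Mul(Mul(Rational(5, 2), Rational(-6, 7), Add(-1, Rational(7, 6))), 294) = Mul(Mul(Rational(5, 2), Rational(-6, 7), Rational(1, 6)), 294) = Mul(Rational(-5, 14), 294) = -105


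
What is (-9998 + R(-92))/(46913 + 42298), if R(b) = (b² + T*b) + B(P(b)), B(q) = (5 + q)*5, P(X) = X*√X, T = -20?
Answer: 331/89211 - 920*I*√23/89211 ≈ 0.0037103 - 0.049458*I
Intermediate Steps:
P(X) = X^(3/2)
B(q) = 25 + 5*q
R(b) = 25 + b² - 20*b + 5*b^(3/2) (R(b) = (b² - 20*b) + (25 + 5*b^(3/2)) = 25 + b² - 20*b + 5*b^(3/2))
(-9998 + R(-92))/(46913 + 42298) = (-9998 + (25 + (-92)² - 20*(-92) + 5*(-92)^(3/2)))/(46913 + 42298) = (-9998 + (25 + 8464 + 1840 + 5*(-184*I*√23)))/89211 = (-9998 + (25 + 8464 + 1840 - 920*I*√23))*(1/89211) = (-9998 + (10329 - 920*I*√23))*(1/89211) = (331 - 920*I*√23)*(1/89211) = 331/89211 - 920*I*√23/89211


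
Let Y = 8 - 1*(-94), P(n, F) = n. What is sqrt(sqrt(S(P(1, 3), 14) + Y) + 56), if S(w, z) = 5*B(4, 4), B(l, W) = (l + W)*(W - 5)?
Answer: sqrt(56 + sqrt(62)) ≈ 7.9921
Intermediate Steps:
B(l, W) = (-5 + W)*(W + l) (B(l, W) = (W + l)*(-5 + W) = (-5 + W)*(W + l))
S(w, z) = -40 (S(w, z) = 5*(4**2 - 5*4 - 5*4 + 4*4) = 5*(16 - 20 - 20 + 16) = 5*(-8) = -40)
Y = 102 (Y = 8 + 94 = 102)
sqrt(sqrt(S(P(1, 3), 14) + Y) + 56) = sqrt(sqrt(-40 + 102) + 56) = sqrt(sqrt(62) + 56) = sqrt(56 + sqrt(62))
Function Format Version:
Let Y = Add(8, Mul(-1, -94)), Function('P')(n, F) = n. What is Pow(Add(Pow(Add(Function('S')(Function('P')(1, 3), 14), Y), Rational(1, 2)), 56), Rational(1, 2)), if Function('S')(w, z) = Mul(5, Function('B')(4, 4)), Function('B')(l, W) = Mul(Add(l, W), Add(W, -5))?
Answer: Pow(Add(56, Pow(62, Rational(1, 2))), Rational(1, 2)) ≈ 7.9921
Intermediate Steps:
Function('B')(l, W) = Mul(Add(-5, W), Add(W, l)) (Function('B')(l, W) = Mul(Add(W, l), Add(-5, W)) = Mul(Add(-5, W), Add(W, l)))
Function('S')(w, z) = -40 (Function('S')(w, z) = Mul(5, Add(Pow(4, 2), Mul(-5, 4), Mul(-5, 4), Mul(4, 4))) = Mul(5, Add(16, -20, -20, 16)) = Mul(5, -8) = -40)
Y = 102 (Y = Add(8, 94) = 102)
Pow(Add(Pow(Add(Function('S')(Function('P')(1, 3), 14), Y), Rational(1, 2)), 56), Rational(1, 2)) = Pow(Add(Pow(Add(-40, 102), Rational(1, 2)), 56), Rational(1, 2)) = Pow(Add(Pow(62, Rational(1, 2)), 56), Rational(1, 2)) = Pow(Add(56, Pow(62, Rational(1, 2))), Rational(1, 2))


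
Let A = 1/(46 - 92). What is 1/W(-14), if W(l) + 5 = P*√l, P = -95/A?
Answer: -1/53471325 - 874*I*√14/53471325 ≈ -1.8702e-8 - 6.1158e-5*I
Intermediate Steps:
A = -1/46 (A = 1/(-46) = -1/46 ≈ -0.021739)
P = 4370 (P = -95/(-1/46) = -95*(-46) = 4370)
W(l) = -5 + 4370*√l
1/W(-14) = 1/(-5 + 4370*√(-14)) = 1/(-5 + 4370*(I*√14)) = 1/(-5 + 4370*I*√14)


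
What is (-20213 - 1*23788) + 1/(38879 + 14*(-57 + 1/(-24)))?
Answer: -20106916953/456965 ≈ -44001.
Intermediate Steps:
(-20213 - 1*23788) + 1/(38879 + 14*(-57 + 1/(-24))) = (-20213 - 23788) + 1/(38879 + 14*(-57 - 1/24)) = -44001 + 1/(38879 + 14*(-1369/24)) = -44001 + 1/(38879 - 9583/12) = -44001 + 1/(456965/12) = -44001 + 12/456965 = -20106916953/456965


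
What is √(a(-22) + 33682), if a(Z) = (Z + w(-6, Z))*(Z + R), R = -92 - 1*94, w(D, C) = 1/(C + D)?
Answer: 3*√208334/7 ≈ 195.62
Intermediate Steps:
R = -186 (R = -92 - 94 = -186)
a(Z) = (-186 + Z)*(Z + 1/(-6 + Z)) (a(Z) = (Z + 1/(Z - 6))*(Z - 186) = (Z + 1/(-6 + Z))*(-186 + Z) = (-186 + Z)*(Z + 1/(-6 + Z)))
√(a(-22) + 33682) = √((-186 - 22 - 22*(-186 - 22)*(-6 - 22))/(-6 - 22) + 33682) = √((-186 - 22 - 22*(-208)*(-28))/(-28) + 33682) = √(-(-186 - 22 - 128128)/28 + 33682) = √(-1/28*(-128336) + 33682) = √(32084/7 + 33682) = √(267858/7) = 3*√208334/7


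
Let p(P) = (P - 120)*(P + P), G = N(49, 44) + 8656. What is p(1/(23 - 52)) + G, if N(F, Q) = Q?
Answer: 7323662/841 ≈ 8708.3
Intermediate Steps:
G = 8700 (G = 44 + 8656 = 8700)
p(P) = 2*P*(-120 + P) (p(P) = (-120 + P)*(2*P) = 2*P*(-120 + P))
p(1/(23 - 52)) + G = 2*(-120 + 1/(23 - 52))/(23 - 52) + 8700 = 2*(-120 + 1/(-29))/(-29) + 8700 = 2*(-1/29)*(-120 - 1/29) + 8700 = 2*(-1/29)*(-3481/29) + 8700 = 6962/841 + 8700 = 7323662/841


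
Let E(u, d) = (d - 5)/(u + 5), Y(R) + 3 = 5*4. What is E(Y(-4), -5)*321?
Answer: -1605/11 ≈ -145.91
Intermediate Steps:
Y(R) = 17 (Y(R) = -3 + 5*4 = -3 + 20 = 17)
E(u, d) = (-5 + d)/(5 + u)
E(Y(-4), -5)*321 = ((-5 - 5)/(5 + 17))*321 = (-10/22)*321 = ((1/22)*(-10))*321 = -5/11*321 = -1605/11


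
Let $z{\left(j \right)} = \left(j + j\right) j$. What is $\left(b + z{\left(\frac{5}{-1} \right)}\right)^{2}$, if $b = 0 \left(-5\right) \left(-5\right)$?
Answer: $2500$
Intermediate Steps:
$z{\left(j \right)} = 2 j^{2}$ ($z{\left(j \right)} = 2 j j = 2 j^{2}$)
$b = 0$ ($b = 0 \left(-5\right) = 0$)
$\left(b + z{\left(\frac{5}{-1} \right)}\right)^{2} = \left(0 + 2 \left(\frac{5}{-1}\right)^{2}\right)^{2} = \left(0 + 2 \left(5 \left(-1\right)\right)^{2}\right)^{2} = \left(0 + 2 \left(-5\right)^{2}\right)^{2} = \left(0 + 2 \cdot 25\right)^{2} = \left(0 + 50\right)^{2} = 50^{2} = 2500$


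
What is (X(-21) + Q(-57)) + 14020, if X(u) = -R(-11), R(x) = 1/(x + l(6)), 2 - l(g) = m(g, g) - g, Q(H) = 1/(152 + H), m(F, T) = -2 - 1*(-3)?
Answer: 5327699/380 ≈ 14020.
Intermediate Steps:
m(F, T) = 1 (m(F, T) = -2 + 3 = 1)
l(g) = 1 + g (l(g) = 2 - (1 - g) = 2 + (-1 + g) = 1 + g)
R(x) = 1/(7 + x) (R(x) = 1/(x + (1 + 6)) = 1/(x + 7) = 1/(7 + x))
X(u) = ¼ (X(u) = -1/(7 - 11) = -1/(-4) = -1*(-¼) = ¼)
(X(-21) + Q(-57)) + 14020 = (¼ + 1/(152 - 57)) + 14020 = (¼ + 1/95) + 14020 = 99/380 + 14020 = 5327699/380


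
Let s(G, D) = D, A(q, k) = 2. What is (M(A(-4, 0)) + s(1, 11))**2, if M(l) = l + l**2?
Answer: 289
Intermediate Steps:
(M(A(-4, 0)) + s(1, 11))**2 = (2*(1 + 2) + 11)**2 = (2*3 + 11)**2 = (6 + 11)**2 = 17**2 = 289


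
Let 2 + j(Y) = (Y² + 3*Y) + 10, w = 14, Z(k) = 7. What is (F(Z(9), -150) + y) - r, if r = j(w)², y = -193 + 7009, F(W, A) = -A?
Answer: -53550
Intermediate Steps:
y = 6816
j(Y) = 8 + Y² + 3*Y (j(Y) = -2 + ((Y² + 3*Y) + 10) = -2 + (10 + Y² + 3*Y) = 8 + Y² + 3*Y)
r = 60516 (r = (8 + 14² + 3*14)² = (8 + 196 + 42)² = 246² = 60516)
(F(Z(9), -150) + y) - r = (-1*(-150) + 6816) - 1*60516 = (150 + 6816) - 60516 = 6966 - 60516 = -53550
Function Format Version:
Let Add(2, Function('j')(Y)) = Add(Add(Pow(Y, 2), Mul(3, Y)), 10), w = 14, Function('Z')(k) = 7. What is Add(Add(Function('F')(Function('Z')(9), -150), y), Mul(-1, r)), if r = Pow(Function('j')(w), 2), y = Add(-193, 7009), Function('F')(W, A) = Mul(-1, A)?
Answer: -53550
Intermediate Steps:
y = 6816
Function('j')(Y) = Add(8, Pow(Y, 2), Mul(3, Y)) (Function('j')(Y) = Add(-2, Add(Add(Pow(Y, 2), Mul(3, Y)), 10)) = Add(-2, Add(10, Pow(Y, 2), Mul(3, Y))) = Add(8, Pow(Y, 2), Mul(3, Y)))
r = 60516 (r = Pow(Add(8, Pow(14, 2), Mul(3, 14)), 2) = Pow(Add(8, 196, 42), 2) = Pow(246, 2) = 60516)
Add(Add(Function('F')(Function('Z')(9), -150), y), Mul(-1, r)) = Add(Add(Mul(-1, -150), 6816), Mul(-1, 60516)) = Add(Add(150, 6816), -60516) = Add(6966, -60516) = -53550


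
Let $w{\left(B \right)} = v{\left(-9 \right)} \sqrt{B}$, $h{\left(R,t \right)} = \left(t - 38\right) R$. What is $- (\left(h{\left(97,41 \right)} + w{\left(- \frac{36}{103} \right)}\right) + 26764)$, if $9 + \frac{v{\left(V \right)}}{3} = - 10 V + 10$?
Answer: $-27055 - \frac{1638 i \sqrt{103}}{103} \approx -27055.0 - 161.4 i$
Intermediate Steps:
$v{\left(V \right)} = 3 - 30 V$ ($v{\left(V \right)} = -27 + 3 \left(- 10 V + 10\right) = -27 + 3 \left(10 - 10 V\right) = -27 - \left(-30 + 30 V\right) = 3 - 30 V$)
$h{\left(R,t \right)} = R \left(-38 + t\right)$ ($h{\left(R,t \right)} = \left(-38 + t\right) R = R \left(-38 + t\right)$)
$w{\left(B \right)} = 273 \sqrt{B}$ ($w{\left(B \right)} = \left(3 - -270\right) \sqrt{B} = \left(3 + 270\right) \sqrt{B} = 273 \sqrt{B}$)
$- (\left(h{\left(97,41 \right)} + w{\left(- \frac{36}{103} \right)}\right) + 26764) = - (\left(97 \left(-38 + 41\right) + 273 \sqrt{- \frac{36}{103}}\right) + 26764) = - (\left(97 \cdot 3 + 273 \sqrt{\left(-36\right) \frac{1}{103}}\right) + 26764) = - (\left(291 + 273 \sqrt{- \frac{36}{103}}\right) + 26764) = - (\left(291 + 273 \frac{6 i \sqrt{103}}{103}\right) + 26764) = - (\left(291 + \frac{1638 i \sqrt{103}}{103}\right) + 26764) = - (27055 + \frac{1638 i \sqrt{103}}{103}) = -27055 - \frac{1638 i \sqrt{103}}{103}$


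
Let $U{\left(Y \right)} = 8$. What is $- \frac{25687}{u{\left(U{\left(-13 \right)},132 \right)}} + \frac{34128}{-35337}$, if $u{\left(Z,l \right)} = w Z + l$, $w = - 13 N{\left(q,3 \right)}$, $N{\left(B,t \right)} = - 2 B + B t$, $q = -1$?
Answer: $- \frac{305251909}{2779844} \approx -109.81$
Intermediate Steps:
$w = 13$ ($w = - 13 \left(- (-2 + 3)\right) = - 13 \left(\left(-1\right) 1\right) = \left(-13\right) \left(-1\right) = 13$)
$u{\left(Z,l \right)} = l + 13 Z$ ($u{\left(Z,l \right)} = 13 Z + l = l + 13 Z$)
$- \frac{25687}{u{\left(U{\left(-13 \right)},132 \right)}} + \frac{34128}{-35337} = - \frac{25687}{132 + 13 \cdot 8} + \frac{34128}{-35337} = - \frac{25687}{132 + 104} + 34128 \left(- \frac{1}{35337}\right) = - \frac{25687}{236} - \frac{11376}{11779} = - \frac{305251909}{2779844}$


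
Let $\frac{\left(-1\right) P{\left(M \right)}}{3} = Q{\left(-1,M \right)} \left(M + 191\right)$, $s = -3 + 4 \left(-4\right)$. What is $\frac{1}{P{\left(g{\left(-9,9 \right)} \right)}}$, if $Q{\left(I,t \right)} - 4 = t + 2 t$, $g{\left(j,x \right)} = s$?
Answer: $\frac{1}{27348} \approx 3.6566 \cdot 10^{-5}$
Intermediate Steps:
$s = -19$ ($s = -3 - 16 = -19$)
$g{\left(j,x \right)} = -19$
$Q{\left(I,t \right)} = 4 + 3 t$ ($Q{\left(I,t \right)} = 4 + \left(t + 2 t\right) = 4 + 3 t$)
$P{\left(M \right)} = - 3 \left(4 + 3 M\right) \left(191 + M\right)$ ($P{\left(M \right)} = - 3 \left(4 + 3 M\right) \left(M + 191\right) = - 3 \left(4 + 3 M\right) \left(191 + M\right)$)
$\frac{1}{P{\left(g{\left(-9,9 \right)} \right)}} = \frac{1}{\left(-3\right) \left(4 + 3 \left(-19\right)\right) \left(191 - 19\right)} = \frac{1}{\left(-3\right) \left(4 - 57\right) 172} = \frac{1}{\left(-3\right) \left(-53\right) 172} = \frac{1}{27348}$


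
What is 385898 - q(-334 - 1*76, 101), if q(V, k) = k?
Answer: 385797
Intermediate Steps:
385898 - q(-334 - 1*76, 101) = 385898 - 1*101 = 385898 - 101 = 385797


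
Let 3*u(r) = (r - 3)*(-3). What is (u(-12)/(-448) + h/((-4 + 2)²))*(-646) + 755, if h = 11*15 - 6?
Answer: -5578019/224 ≈ -24902.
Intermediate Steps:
h = 159 (h = 165 - 6 = 159)
u(r) = 3 - r (u(r) = ((r - 3)*(-3))/3 = ((-3 + r)*(-3))/3 = (9 - 3*r)/3 = 3 - r)
(u(-12)/(-448) + h/((-4 + 2)²))*(-646) + 755 = ((3 - 1*(-12))/(-448) + 159/((-4 + 2)²))*(-646) + 755 = ((3 + 12)*(-1/448) + 159/((-2)²))*(-646) + 755 = (15*(-1/448) + 159/4)*(-646) + 755 = (-15/448 + 159*(¼))*(-646) + 755 = (-15/448 + 159/4)*(-646) + 755 = (17793/448)*(-646) + 755 = -5747139/224 + 755 = -5578019/224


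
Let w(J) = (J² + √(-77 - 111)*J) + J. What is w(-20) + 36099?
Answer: 36479 - 40*I*√47 ≈ 36479.0 - 274.23*I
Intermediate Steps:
w(J) = J + J² + 2*I*J*√47 (w(J) = (J² + √(-188)*J) + J = (J² + (2*I*√47)*J) + J = (J² + 2*I*J*√47) + J = J + J² + 2*I*J*√47)
w(-20) + 36099 = -20*(1 - 20 + 2*I*√47) + 36099 = -20*(-19 + 2*I*√47) + 36099 = (380 - 40*I*√47) + 36099 = 36479 - 40*I*√47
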